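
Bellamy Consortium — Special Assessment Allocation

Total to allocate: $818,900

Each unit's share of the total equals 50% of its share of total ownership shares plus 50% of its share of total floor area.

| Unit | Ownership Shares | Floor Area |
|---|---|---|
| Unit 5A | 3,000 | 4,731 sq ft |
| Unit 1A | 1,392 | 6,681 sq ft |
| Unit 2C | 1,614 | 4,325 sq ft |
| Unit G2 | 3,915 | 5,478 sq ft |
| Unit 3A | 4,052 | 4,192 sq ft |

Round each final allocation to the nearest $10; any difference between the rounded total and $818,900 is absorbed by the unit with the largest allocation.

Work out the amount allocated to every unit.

Ownership shares total 13,973; floor area total 25,407.
Combined weights (50% ownership shares + 50% floor area): Unit 5A 0.2005; Unit 1A 0.1813; Unit 2C 0.1429; Unit G2 0.2479; Unit 3A 0.2275.
Raw shares: Unit 5A 164,151.90; Unit 1A 148,458.27; Unit 2C 116,995.08; Unit G2 203,002.48; Unit 3A 186,292.27.
After rounding ($10): Unit 5A $164,150; Unit 1A $148,460; Unit 2C $117,000; Unit G2 $203,000; Unit 3A $186,290. Sum = $818,900.
Sum already equals the total — no adjustment.

Unit 5A: $164,150 · Unit 1A: $148,460 · Unit 2C: $117,000 · Unit G2: $203,000 · Unit 3A: $186,290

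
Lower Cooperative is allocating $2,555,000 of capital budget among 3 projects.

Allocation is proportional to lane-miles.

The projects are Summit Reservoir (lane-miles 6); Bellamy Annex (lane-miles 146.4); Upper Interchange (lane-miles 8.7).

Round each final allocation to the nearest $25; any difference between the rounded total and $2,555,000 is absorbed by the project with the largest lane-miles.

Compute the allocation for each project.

Sum of lane-miles: 6 + 146.4 + 8.7 = 161.1.
Pro-rata amounts: Summit Reservoir 95,158.29; Bellamy Annex 2,321,862.20; Upper Interchange 137,979.52.
Rounded to nearest $25: Summit Reservoir $95,150; Bellamy Annex $2,321,850; Upper Interchange $137,975. Sum = $2,554,975.
Difference $2,555,000 − $2,554,975 = +$25 applied to largest lane-miles (Bellamy Annex): Bellamy Annex becomes $2,321,875.

Summit Reservoir: $95,150 | Bellamy Annex: $2,321,875 | Upper Interchange: $137,975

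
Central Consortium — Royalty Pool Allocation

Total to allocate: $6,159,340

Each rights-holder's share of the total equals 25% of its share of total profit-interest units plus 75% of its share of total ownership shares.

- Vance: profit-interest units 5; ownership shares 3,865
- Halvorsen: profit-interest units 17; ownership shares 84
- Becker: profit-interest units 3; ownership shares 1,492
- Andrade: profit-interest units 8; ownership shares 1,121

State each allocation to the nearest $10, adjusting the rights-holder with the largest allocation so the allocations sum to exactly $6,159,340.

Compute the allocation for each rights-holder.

Totals — profit-interest units 33, ownership shares 6,562.
Blended shares (25% profit-interest units + 75% ownership shares): Vance 0.4796; Halvorsen 0.1384; Becker 0.1933; Andrade 0.1887.
Pro-rata amounts: Vance 2,954,184.11; Halvorsen 852,382.50; Becker 1,190,320.49; Andrade 1,162,452.90.
Rounded to nearest $10: Vance $2,954,180; Halvorsen $852,380; Becker $1,190,320; Andrade $1,162,450. Sum = $6,159,330.
Difference $6,159,340 − $6,159,330 = +$10 applied to largest allocation (Vance): Vance becomes $2,954,190.

Vance: $2,954,190 · Halvorsen: $852,380 · Becker: $1,190,320 · Andrade: $1,162,450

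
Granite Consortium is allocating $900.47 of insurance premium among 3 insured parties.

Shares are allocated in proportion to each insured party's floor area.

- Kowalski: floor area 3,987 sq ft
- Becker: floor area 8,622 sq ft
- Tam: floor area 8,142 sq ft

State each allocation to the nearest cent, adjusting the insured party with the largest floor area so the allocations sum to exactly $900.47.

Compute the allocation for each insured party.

Floor area total: 3,987 + 8,622 + 8,142 = 20,751.
Proportional shares: Kowalski 173.0121; Becker 374.1435; Tam 353.3144.
After rounding (cent): Kowalski $173.01; Becker $374.14; Tam $353.31. Sum = $900.46.
Difference $900.47 − $900.46 = +$0.01 applied to largest floor area (Becker): Becker becomes $374.15.

Kowalski: $173.01; Becker: $374.15; Tam: $353.31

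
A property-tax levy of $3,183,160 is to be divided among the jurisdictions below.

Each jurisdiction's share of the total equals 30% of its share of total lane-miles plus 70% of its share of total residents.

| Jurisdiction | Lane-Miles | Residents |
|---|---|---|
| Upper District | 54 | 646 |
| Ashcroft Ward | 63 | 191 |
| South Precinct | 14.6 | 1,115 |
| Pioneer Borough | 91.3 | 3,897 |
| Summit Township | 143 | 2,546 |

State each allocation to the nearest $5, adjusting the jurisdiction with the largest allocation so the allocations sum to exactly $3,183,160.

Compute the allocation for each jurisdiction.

Totals — lane-miles 365.9, residents 8,395.
Blended shares (30% lane-miles + 70% residents): Upper District 0.0981; Ashcroft Ward 0.0676; South Precinct 0.1049; Pioneer Borough 0.3998; Summit Township 0.3295.
Proportional shares: Upper District 312,394.65; Ashcroft Ward 215,116.69; South Precinct 334,048.74; Pioneer Borough 1,272,627.17; Summit Township 1,048,972.75.
Rounded to nearest $5: Upper District $312,395; Ashcroft Ward $215,115; South Precinct $334,050; Pioneer Borough $1,272,625; Summit Township $1,048,975. Sum = $3,183,160.
Sum already equals the total — no adjustment.

Upper District: $312,395 · Ashcroft Ward: $215,115 · South Precinct: $334,050 · Pioneer Borough: $1,272,625 · Summit Township: $1,048,975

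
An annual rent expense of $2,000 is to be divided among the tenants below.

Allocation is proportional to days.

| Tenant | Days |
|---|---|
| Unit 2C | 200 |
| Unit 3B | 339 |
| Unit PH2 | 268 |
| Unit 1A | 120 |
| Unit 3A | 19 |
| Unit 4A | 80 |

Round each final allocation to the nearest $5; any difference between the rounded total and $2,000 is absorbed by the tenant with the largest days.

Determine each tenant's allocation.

Combined days = 1,026.
Unrounded shares: Unit 2C 200/1,026 × $2,000 = 389.86; Unit 3B 339/1,026 × $2,000 = 660.82; Unit PH2 268/1,026 × $2,000 = 522.42; Unit 1A 120/1,026 × $2,000 = 233.92; Unit 3A 19/1,026 × $2,000 = 37.04; Unit 4A 80/1,026 × $2,000 = 155.95.
At nearest $5: Unit 2C $390; Unit 3B $660; Unit PH2 $520; Unit 1A $235; Unit 3A $35; Unit 4A $155. Sum = $1,995.
Difference $2,000 − $1,995 = +$5 applied to largest days (Unit 3B): Unit 3B becomes $665.

Unit 2C: $390 · Unit 3B: $665 · Unit PH2: $520 · Unit 1A: $235 · Unit 3A: $35 · Unit 4A: $155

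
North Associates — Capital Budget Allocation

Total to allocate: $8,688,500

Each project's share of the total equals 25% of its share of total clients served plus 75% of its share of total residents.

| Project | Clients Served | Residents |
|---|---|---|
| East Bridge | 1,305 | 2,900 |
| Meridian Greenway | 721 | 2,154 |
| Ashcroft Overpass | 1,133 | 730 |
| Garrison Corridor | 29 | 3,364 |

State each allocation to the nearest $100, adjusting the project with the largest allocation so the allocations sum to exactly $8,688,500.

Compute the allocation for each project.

East Bridge: $2,954,900 | Meridian Greenway: $2,025,600 | Ashcroft Overpass: $1,292,000 | Garrison Corridor: $2,416,000

Clients served total 3,188; residents total 9,148.
Blended shares (25% clients served + 75% residents): East Bridge 0.3401; Meridian Greenway 0.2331; Ashcroft Overpass 0.1487; Garrison Corridor 0.2781.
Proportional shares: East Bridge 2,954,904.76; Meridian Greenway 2,025,603.25; Ashcroft Overpass 1,291,962.19; Garrison Corridor 2,416,029.80.
After rounding ($100): East Bridge $2,954,900; Meridian Greenway $2,025,600; Ashcroft Overpass $1,292,000; Garrison Corridor $2,416,000. Sum = $8,688,500.
Rounded total matches; no reconciliation needed.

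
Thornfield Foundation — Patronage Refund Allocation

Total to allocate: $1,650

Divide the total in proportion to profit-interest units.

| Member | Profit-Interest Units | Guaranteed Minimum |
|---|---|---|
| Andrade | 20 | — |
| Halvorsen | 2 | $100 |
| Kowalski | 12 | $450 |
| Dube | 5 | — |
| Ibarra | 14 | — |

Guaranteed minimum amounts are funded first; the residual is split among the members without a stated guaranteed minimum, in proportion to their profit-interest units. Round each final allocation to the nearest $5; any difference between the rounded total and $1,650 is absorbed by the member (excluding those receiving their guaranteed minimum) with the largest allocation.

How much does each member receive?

Andrade: $565; Halvorsen: $100; Kowalski: $450; Dube: $140; Ibarra: $395

Guaranteed amounts: Halvorsen $100; Kowalski $450. Residual $1,100.
Residual split over remaining profit-interest units 39: Andrade 564.10 → $565; Dube 141.03 → $140; Ibarra 394.87 → $395.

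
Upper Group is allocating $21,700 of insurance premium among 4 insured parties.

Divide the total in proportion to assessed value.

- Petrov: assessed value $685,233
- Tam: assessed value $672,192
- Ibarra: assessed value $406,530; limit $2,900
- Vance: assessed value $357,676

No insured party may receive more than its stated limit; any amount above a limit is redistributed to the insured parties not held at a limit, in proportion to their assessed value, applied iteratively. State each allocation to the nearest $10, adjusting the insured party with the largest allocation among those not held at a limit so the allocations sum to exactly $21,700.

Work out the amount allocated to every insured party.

Petrov: $7,510 | Tam: $7,370 | Ibarra: $2,900 | Vance: $3,920

Assessed value total: 2,121,631.
Pro-rata shares before constraints: Petrov 7,008.55; Tam 6,875.17; Ibarra 4,157.98; Vance 3,658.30.
Cap binds for Ibarra ($2,900); remaining pool $18,800 reallocated over remaining assessed value 1,715,101.
Shares after redistribution: Petrov 7,511.15 → $7,510; Tam 7,368.20 → $7,370; Vance 3,920.65 → $3,920.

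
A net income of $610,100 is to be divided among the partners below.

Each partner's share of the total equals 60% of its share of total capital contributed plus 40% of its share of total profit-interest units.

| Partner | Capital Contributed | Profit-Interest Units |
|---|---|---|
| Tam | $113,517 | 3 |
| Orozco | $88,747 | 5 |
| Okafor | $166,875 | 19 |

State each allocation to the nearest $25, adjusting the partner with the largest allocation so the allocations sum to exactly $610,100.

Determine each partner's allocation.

Capital contributed total 369,139; profit-interest units total 27.
Combined weights (60% capital contributed + 40% profit-interest units): Tam 0.2290; Orozco 0.2183; Okafor 0.5527.
Unrounded shares: Tam 139,685.71; Orozco 133,199.35; Okafor 337,214.94.
Rounded to nearest $25: Tam $139,675; Orozco $133,200; Okafor $337,225. Sum = $610,100.
No rounding difference to absorb.

Tam: $139,675 · Orozco: $133,200 · Okafor: $337,225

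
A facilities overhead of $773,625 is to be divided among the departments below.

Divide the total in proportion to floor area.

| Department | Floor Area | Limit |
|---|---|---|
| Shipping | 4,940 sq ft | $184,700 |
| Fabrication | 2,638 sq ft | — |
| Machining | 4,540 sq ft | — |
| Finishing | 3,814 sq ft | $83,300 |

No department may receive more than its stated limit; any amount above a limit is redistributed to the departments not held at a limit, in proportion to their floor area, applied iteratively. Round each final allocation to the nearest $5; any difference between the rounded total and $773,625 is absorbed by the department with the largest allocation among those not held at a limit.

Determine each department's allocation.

Shipping: $184,700 | Fabrication: $185,825 | Machining: $319,800 | Finishing: $83,300

Combined floor area = 15,932.
Unconstrained shares: Shipping 239,876.19; Fabrication 128,095.83; Machining 220,453.02; Finishing 185,199.96.
Capped: Shipping ($184,700), Finishing ($83,300); balance $505,625 reallocated over remaining floor area 7,178.
Remaining shares: Fabrication 185,823.17 → $185,825; Machining 319,801.83 → $319,800.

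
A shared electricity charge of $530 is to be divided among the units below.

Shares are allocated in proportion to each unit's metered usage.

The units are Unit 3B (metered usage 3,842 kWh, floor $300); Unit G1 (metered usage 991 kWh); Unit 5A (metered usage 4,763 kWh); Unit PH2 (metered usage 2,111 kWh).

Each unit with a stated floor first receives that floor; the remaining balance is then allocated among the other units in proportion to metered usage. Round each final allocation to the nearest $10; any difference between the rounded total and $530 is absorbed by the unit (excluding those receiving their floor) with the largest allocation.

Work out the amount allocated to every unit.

Unit 3B: $300 | Unit G1: $30 | Unit 5A: $140 | Unit PH2: $60

Guaranteed amounts: Unit 3B $300. Balance $230.
Balance split over remaining metered usage 7,865: Unit G1 28.98 → $30; Unit 5A 139.29 → $140; Unit PH2 61.73 → $60.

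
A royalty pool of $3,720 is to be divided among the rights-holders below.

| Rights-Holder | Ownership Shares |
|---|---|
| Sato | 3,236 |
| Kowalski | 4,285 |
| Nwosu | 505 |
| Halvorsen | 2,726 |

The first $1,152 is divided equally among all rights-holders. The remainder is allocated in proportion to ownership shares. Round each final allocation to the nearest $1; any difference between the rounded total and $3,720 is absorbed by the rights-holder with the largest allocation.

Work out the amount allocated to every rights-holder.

Equal tier: $1,152 ÷ 4 = $288 apiece.
Remainder $2,568 by ownership shares (total 10,752): Sato 772.88 → $773; Kowalski 1,023.43 → $1,023; Nwosu 120.61 → $121; Halvorsen 651.08 → $651.
Totals: Sato $288 + $773 = $1,061; Kowalski $288 + $1,023 = $1,311; Nwosu $288 + $121 = $409; Halvorsen $288 + $651 = $939.

Sato: $1,061; Kowalski: $1,311; Nwosu: $409; Halvorsen: $939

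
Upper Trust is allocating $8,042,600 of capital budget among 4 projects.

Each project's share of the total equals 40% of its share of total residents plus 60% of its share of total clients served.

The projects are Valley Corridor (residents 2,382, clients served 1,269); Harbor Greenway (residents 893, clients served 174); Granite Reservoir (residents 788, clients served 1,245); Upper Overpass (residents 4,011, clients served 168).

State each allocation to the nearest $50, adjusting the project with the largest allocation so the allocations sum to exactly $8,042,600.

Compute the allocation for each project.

Valley Corridor: $3,093,250 | Harbor Greenway: $649,800 | Granite Reservoir: $2,417,550 | Upper Overpass: $1,882,000

Residents total 8,074; clients served total 2,856.
Blended shares (40% residents + 60% clients served): Valley Corridor 0.3846; Harbor Greenway 0.0808; Granite Reservoir 0.3006; Upper Overpass 0.2340.
Unrounded shares: Valley Corridor 3,093,224.66; Harbor Greenway 649,805.04; Granite Reservoir 2,417,553.38; Upper Overpass 1,882,016.92.
At nearest $50: Valley Corridor $3,093,200; Harbor Greenway $649,800; Granite Reservoir $2,417,550; Upper Overpass $1,882,000. Sum = $8,042,550.
Difference $8,042,600 − $8,042,550 = +$50 applied to largest allocation (Valley Corridor): Valley Corridor becomes $3,093,250.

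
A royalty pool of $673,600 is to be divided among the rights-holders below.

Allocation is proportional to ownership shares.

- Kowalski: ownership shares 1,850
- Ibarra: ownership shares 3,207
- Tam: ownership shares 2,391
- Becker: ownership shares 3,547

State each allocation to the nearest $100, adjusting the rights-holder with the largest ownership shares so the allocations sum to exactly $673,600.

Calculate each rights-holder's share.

Kowalski: $113,300 | Ibarra: $196,500 | Tam: $146,500 | Becker: $217,300

Ownership shares total: 1,850 + 3,207 + 2,391 + 3,547 = 10,995.
Raw shares: Kowalski 113,338.79; Ibarra 196,474.32; Tam 146,482.73; Becker 217,304.16.
At nearest $100: Kowalski $113,300; Ibarra $196,500; Tam $146,500; Becker $217,300. Sum = $673,600.
No rounding difference to absorb.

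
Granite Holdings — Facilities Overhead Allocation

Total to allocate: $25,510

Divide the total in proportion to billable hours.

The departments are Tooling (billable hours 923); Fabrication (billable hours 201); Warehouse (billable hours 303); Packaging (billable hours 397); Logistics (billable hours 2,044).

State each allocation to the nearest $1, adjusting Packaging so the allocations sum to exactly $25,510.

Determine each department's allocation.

Tooling: $6,087; Fabrication: $1,326; Warehouse: $1,998; Packaging: $2,619; Logistics: $13,480

Billable hours total: 3,868.
Proportional shares: Tooling 923/3,868 × $25,510 = 6,087.31; Fabrication 201/3,868 × $25,510 = 1,325.62; Warehouse 303/3,868 × $25,510 = 1,998.33; Packaging 397/3,868 × $25,510 = 2,618.27; Logistics 2,044/3,868 × $25,510 = 13,480.47.
Rounded to nearest $1: Tooling $6,087; Fabrication $1,326; Warehouse $1,998; Packaging $2,618; Logistics $13,480. Sum = $25,509.
Difference $25,510 − $25,509 = +$1 applied to Packaging: Packaging becomes $2,619.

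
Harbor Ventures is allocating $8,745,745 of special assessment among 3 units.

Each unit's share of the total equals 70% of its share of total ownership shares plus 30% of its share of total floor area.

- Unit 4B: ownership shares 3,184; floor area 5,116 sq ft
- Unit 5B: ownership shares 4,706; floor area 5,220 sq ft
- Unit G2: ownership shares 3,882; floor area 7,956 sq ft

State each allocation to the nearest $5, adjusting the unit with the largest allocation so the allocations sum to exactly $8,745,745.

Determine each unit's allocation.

Unit 4B: $2,389,655 | Unit 5B: $3,196,085 | Unit G2: $3,160,005

Ownership shares total 11,772; floor area total 18,292.
Blended shares (70% ownership shares + 30% floor area): Unit 4B 0.2732; Unit 5B 0.3654; Unit G2 0.3613.
Pro-rata amounts: Unit 4B 2,389,653.67; Unit 5B 3,196,086.15; Unit G2 3,160,005.18.
After rounding ($5): Unit 4B $2,389,655; Unit 5B $3,196,085; Unit G2 $3,160,005. Sum = $8,745,745.
No rounding difference to absorb.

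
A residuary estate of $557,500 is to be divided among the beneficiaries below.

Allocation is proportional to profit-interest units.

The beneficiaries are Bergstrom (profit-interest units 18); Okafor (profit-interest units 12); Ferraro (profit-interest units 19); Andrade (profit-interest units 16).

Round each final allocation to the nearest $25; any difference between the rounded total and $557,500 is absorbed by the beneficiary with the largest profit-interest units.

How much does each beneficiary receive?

Bergstrom: $154,375 | Okafor: $102,925 | Ferraro: $162,975 | Andrade: $137,225

Combined profit-interest units = 18 + 12 + 19 + 16 = 65.
Proportional shares: Bergstrom 154,384.62; Okafor 102,923.08; Ferraro 162,961.54; Andrade 137,230.77.
At nearest $25: Bergstrom $154,375; Okafor $102,925; Ferraro $162,950; Andrade $137,225. Sum = $557,475.
Difference $557,500 − $557,475 = +$25 applied to largest profit-interest units (Ferraro): Ferraro becomes $162,975.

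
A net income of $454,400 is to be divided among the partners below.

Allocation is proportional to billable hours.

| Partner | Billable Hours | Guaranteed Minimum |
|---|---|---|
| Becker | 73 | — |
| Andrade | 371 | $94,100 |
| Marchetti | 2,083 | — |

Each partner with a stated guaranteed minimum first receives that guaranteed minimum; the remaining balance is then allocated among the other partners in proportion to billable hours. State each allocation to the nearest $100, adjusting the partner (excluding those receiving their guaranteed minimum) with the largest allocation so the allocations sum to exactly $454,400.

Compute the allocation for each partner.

Becker: $12,200; Andrade: $94,100; Marchetti: $348,100

Guaranteed amounts: Andrade $94,100. Residual $360,300.
Residual split over remaining billable hours 2,156: Becker 12,199.40 → $12,200; Marchetti 348,100.60 → $348,100.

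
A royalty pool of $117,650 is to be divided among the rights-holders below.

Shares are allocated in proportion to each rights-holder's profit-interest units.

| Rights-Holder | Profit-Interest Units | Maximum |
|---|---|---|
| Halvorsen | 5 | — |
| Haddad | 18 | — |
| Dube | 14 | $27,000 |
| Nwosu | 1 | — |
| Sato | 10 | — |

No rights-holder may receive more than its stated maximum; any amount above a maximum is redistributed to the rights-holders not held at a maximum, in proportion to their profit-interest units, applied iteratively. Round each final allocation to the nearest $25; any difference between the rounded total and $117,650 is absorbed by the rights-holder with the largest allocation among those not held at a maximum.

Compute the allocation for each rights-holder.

Total profit-interest units = 48.
Proportional shares (ignoring caps): Halvorsen 12,255.21; Haddad 44,118.75; Dube 34,314.58; Nwosu 2,451.04; Sato 24,510.42.
Capped: Dube ($27,000); balance $90,650 reallocated over remaining profit-interest units 34.
Shares after redistribution: Halvorsen 13,330.88 → $13,325; Haddad 47,991.18 → $48,000; Nwosu 2,666.18 → $2,675; Sato 26,661.76 → $26,650.

Halvorsen: $13,325 | Haddad: $48,000 | Dube: $27,000 | Nwosu: $2,675 | Sato: $26,650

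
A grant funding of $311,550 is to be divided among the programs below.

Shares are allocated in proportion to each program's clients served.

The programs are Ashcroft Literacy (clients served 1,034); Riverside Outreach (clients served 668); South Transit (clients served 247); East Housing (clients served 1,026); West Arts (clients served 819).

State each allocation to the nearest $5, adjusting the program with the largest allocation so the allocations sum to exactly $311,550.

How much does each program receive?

Total clients served = 3,794.
Unrounded shares: Ashcroft Literacy 1,034/3,794 × $311,550 = 84,908.46; Riverside Outreach 668/3,794 × $311,550 = 54,853.82; South Transit 247/3,794 × $311,550 = 20,282.78; East Housing 1,026/3,794 × $311,550 = 84,251.53; West Arts 819/3,794 × $311,550 = 67,253.41.
At nearest $5: Ashcroft Literacy $84,910; Riverside Outreach $54,855; South Transit $20,285; East Housing $84,250; West Arts $67,255. Sum = $311,555.
Difference $311,550 − $311,555 = −$5 applied to largest allocation (Ashcroft Literacy): Ashcroft Literacy becomes $84,905.

Ashcroft Literacy: $84,905; Riverside Outreach: $54,855; South Transit: $20,285; East Housing: $84,250; West Arts: $67,255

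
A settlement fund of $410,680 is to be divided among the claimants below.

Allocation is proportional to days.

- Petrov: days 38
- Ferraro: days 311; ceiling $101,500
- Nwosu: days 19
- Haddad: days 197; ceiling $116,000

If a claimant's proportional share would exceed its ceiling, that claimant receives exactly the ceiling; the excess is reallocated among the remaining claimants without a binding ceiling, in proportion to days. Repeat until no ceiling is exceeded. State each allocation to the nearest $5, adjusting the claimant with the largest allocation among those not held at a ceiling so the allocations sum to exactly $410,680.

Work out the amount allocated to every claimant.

Petrov: $128,785 · Ferraro: $101,500 · Nwosu: $64,395 · Haddad: $116,000

Combined days = 565.
Unconstrained shares: Petrov 27,620.96; Ferraro 226,055.72; Nwosu 13,810.48; Haddad 143,192.85.
Capped: Ferraro ($101,500), Haddad ($116,000); balance $193,180 reallocated over remaining days 57.
Shares after redistribution: Petrov 128,786.67 → $128,785; Nwosu 64,393.33 → $64,395.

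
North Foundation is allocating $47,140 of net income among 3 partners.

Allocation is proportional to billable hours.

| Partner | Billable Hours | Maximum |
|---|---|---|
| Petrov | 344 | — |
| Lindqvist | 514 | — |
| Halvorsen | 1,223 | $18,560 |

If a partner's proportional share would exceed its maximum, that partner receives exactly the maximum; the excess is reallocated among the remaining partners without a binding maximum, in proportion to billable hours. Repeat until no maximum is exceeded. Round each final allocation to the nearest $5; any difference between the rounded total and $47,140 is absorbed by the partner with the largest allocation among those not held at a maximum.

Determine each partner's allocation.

Combined billable hours = 2,081.
Proportional shares (ignoring caps): Petrov 7,792.48; Lindqvist 11,643.42; Halvorsen 27,704.09.
Capped: Halvorsen ($18,560); balance $28,580 reallocated over remaining billable hours 858.
Shares after redistribution: Petrov 11,458.65 → $11,460; Lindqvist 17,121.35 → $17,120.

Petrov: $11,460 | Lindqvist: $17,120 | Halvorsen: $18,560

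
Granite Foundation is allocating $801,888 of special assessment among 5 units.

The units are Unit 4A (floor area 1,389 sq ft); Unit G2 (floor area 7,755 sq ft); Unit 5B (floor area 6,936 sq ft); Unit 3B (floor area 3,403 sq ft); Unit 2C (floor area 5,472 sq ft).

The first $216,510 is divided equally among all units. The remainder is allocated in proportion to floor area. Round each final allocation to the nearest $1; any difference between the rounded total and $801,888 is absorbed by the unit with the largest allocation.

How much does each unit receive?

Unit 4A: $75,884; Unit G2: $225,214; Unit 5B: $206,002; Unit 3B: $123,127; Unit 2C: $171,661

$216,510 shared equally gives $43,302 per unit.
Remainder $585,378 by floor area (total 24,955): Unit 4A 32,582.25 → $32,582; Unit G2 181,911.70 → $181,912; Unit 5B 162,700.13 → $162,700; Unit 3B 79,825.34 → $79,825; Unit 2C 128,358.58 → $128,359.
Totals: Unit 4A $43,302 + $32,582 = $75,884; Unit G2 $43,302 + $181,912 = $225,214; Unit 5B $43,302 + $162,700 = $206,002; Unit 3B $43,302 + $79,825 = $123,127; Unit 2C $43,302 + $128,359 = $171,661.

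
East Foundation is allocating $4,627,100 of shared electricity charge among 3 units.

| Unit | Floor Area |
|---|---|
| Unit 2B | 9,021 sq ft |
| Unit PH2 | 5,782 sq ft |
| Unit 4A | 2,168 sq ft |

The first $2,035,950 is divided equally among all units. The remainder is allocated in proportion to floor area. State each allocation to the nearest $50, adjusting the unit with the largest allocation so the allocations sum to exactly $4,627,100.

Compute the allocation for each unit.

$2,035,950 shared equally gives $678,650 per unit.
Remainder $2,591,150 by floor area (total 16,971): Unit 2B 1,377,335.70 → $1,377,350; Unit PH2 882,801.80 → $882,800; Unit 4A 331,012.50 → $331,000.
Totals: Unit 2B $678,650 + $1,377,350 = $2,056,000; Unit PH2 $678,650 + $882,800 = $1,561,450; Unit 4A $678,650 + $331,000 = $1,009,650.

Unit 2B: $2,056,000 · Unit PH2: $1,561,450 · Unit 4A: $1,009,650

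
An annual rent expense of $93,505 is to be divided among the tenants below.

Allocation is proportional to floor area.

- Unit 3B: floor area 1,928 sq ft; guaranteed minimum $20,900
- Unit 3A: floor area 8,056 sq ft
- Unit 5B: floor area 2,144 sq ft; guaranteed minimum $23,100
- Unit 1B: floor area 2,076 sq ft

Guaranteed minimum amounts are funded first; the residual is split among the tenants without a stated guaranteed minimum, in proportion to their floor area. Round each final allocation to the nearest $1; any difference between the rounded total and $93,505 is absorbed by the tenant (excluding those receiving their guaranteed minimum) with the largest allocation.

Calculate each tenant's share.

Minimums first: Unit 3B $20,900; Unit 5B $23,100. Remaining pool $49,505.
Remaining pool split over remaining floor area 10,132: Unit 3A 39,361.65 → $39,362; Unit 1B 10,143.35 → $10,143.

Unit 3B: $20,900; Unit 3A: $39,362; Unit 5B: $23,100; Unit 1B: $10,143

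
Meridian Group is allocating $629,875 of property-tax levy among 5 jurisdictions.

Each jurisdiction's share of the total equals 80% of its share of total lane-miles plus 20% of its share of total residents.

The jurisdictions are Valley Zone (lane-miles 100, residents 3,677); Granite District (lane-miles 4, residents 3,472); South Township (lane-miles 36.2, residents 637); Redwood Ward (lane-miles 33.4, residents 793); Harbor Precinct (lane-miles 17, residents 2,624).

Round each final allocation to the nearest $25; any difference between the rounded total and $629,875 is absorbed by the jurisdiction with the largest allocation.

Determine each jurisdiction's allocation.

Lane-miles total 190.6; residents total 11,203.
Combined weights (80% lane-miles + 20% residents): Valley Zone 0.4854; Granite District 0.0788; South Township 0.1633; Redwood Ward 0.1543; Harbor Precinct 0.1182.
Pro-rata amounts: Valley Zone 305,722.62; Granite District 49,616.82; South Township 102,866.90; Redwood Ward 97,218.56; Harbor Precinct 74,450.10.
After rounding ($25): Valley Zone $305,725; Granite District $49,625; South Township $102,875; Redwood Ward $97,225; Harbor Precinct $74,450. Sum = $629,900.
Difference $629,875 − $629,900 = −$25 applied to largest allocation (Valley Zone): Valley Zone becomes $305,700.

Valley Zone: $305,700 · Granite District: $49,625 · South Township: $102,875 · Redwood Ward: $97,225 · Harbor Precinct: $74,450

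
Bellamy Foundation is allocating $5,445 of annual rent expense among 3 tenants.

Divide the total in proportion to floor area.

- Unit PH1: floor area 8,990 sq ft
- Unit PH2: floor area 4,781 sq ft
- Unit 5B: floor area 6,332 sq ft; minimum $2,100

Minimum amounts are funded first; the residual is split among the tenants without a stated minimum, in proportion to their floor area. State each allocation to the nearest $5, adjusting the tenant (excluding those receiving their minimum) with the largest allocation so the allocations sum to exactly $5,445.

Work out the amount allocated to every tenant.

Guaranteed amounts: Unit 5B $2,100. Residual $3,345.
Residual split over remaining floor area 13,771: Unit PH1 2,183.69 → $2,185; Unit PH2 1,161.31 → $1,160.

Unit PH1: $2,185 · Unit PH2: $1,160 · Unit 5B: $2,100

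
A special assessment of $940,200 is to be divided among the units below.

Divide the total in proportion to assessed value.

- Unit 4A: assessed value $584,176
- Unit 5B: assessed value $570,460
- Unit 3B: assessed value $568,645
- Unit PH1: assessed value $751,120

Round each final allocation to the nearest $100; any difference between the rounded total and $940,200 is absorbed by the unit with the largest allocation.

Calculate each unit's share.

Unit 4A: $222,000; Unit 5B: $216,800; Unit 3B: $216,100; Unit PH1: $285,300

Sum of assessed value: 2,474,401.
Raw shares: Unit 4A 584,176/2,474,401 × $940,200 = 221,969.79; Unit 5B 570,460/2,474,401 × $940,200 = 216,758.11; Unit 3B 568,645/2,474,401 × $940,200 = 216,068.47; Unit PH1 751,120/2,474,401 × $940,200 = 285,403.63.
At nearest $100: Unit 4A $222,000; Unit 5B $216,800; Unit 3B $216,100; Unit PH1 $285,400. Sum = $940,300.
Difference $940,200 − $940,300 = −$100 applied to largest allocation (Unit PH1): Unit PH1 becomes $285,300.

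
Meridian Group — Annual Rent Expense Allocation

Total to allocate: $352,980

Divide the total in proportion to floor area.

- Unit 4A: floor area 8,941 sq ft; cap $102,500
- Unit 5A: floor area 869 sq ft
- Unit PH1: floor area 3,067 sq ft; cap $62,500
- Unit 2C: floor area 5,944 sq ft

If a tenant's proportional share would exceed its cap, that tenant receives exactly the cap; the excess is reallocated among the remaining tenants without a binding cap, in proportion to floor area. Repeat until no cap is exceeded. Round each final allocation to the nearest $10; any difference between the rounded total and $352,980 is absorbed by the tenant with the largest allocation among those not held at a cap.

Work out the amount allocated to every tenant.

Unit 4A: $102,500 | Unit 5A: $23,980 | Unit PH1: $62,500 | Unit 2C: $164,000

Total floor area = 18,821.
Proportional shares (ignoring caps): Unit 4A 167,684.72; Unit 5A 16,297.73; Unit PH1 57,520.30; Unit 2C 111,477.24.
Cap binds for Unit 4A ($102,500); balance $250,480 reallocated over remaining floor area 9,880.
Cap binds for Unit PH1 ($62,500); balance $187,980 reallocated over remaining floor area 6,813.
Remaining shares: Unit 5A 23,976.90 → $23,980; Unit 2C 164,003.10 → $164,000.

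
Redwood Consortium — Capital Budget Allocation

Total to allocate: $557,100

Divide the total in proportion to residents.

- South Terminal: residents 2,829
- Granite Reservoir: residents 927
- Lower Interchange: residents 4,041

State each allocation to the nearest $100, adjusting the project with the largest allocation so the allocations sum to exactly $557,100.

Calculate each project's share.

South Terminal: $202,100 · Granite Reservoir: $66,200 · Lower Interchange: $288,800

Residents total: 7,797.
Proportional shares: South Terminal 2,829/7,797 × $557,100 = 202,133.63; Granite Reservoir 927/7,797 × $557,100 = 66,234.67; Lower Interchange 4,041/7,797 × $557,100 = 288,731.70.
At nearest $100: South Terminal $202,100; Granite Reservoir $66,200; Lower Interchange $288,700. Sum = $557,000.
Difference $557,100 − $557,000 = +$100 applied to largest allocation (Lower Interchange): Lower Interchange becomes $288,800.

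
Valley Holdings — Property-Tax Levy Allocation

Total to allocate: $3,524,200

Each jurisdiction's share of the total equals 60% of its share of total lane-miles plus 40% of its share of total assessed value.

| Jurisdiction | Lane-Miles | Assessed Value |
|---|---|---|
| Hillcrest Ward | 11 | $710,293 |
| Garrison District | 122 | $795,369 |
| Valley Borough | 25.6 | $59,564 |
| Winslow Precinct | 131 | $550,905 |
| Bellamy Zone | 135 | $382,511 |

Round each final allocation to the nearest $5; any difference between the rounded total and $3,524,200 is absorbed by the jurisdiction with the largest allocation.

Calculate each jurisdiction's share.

Lane-miles total 424.6; assessed value total 2,498,642.
Blended shares (60% lane-miles + 40% assessed value): Hillcrest Ward 0.1293; Garrison District 0.2997; Valley Borough 0.0457; Winslow Precinct 0.2733; Bellamy Zone 0.2520.
Raw shares: Hillcrest Ward 455,512.32; Garrison District 1,056,293.51; Valley Borough 161,093.45; Winslow Precinct 963,192.44; Bellamy Zone 888,108.28.
After rounding ($5): Hillcrest Ward $455,510; Garrison District $1,056,295; Valley Borough $161,095; Winslow Precinct $963,190; Bellamy Zone $888,110. Sum = $3,524,200.
No rounding difference to absorb.

Hillcrest Ward: $455,510 | Garrison District: $1,056,295 | Valley Borough: $161,095 | Winslow Precinct: $963,190 | Bellamy Zone: $888,110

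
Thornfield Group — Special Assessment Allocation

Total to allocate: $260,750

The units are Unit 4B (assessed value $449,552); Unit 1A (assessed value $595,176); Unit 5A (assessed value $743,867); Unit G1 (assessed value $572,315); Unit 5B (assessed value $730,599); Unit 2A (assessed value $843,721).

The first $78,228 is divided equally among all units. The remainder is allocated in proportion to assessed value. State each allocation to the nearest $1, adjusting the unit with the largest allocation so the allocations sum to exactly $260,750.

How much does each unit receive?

Equal tier: $78,228 ÷ 6 = $13,038 apiece.
Remainder $182,522 by assessed value (total 3,935,230): Unit 4B 20,850.91 → $20,851; Unit 1A 27,605.18 → $27,605; Unit 5A 34,501.69 → $34,502; Unit G1 26,544.85 → $26,545; Unit 5B 33,886.30 → $33,886; Unit 2A 39,133.07 → $39,133.
Totals: Unit 4B $13,038 + $20,851 = $33,889; Unit 1A $13,038 + $27,605 = $40,643; Unit 5A $13,038 + $34,502 = $47,540; Unit G1 $13,038 + $26,545 = $39,583; Unit 5B $13,038 + $33,886 = $46,924; Unit 2A $13,038 + $39,133 = $52,171.

Unit 4B: $33,889 · Unit 1A: $40,643 · Unit 5A: $47,540 · Unit G1: $39,583 · Unit 5B: $46,924 · Unit 2A: $52,171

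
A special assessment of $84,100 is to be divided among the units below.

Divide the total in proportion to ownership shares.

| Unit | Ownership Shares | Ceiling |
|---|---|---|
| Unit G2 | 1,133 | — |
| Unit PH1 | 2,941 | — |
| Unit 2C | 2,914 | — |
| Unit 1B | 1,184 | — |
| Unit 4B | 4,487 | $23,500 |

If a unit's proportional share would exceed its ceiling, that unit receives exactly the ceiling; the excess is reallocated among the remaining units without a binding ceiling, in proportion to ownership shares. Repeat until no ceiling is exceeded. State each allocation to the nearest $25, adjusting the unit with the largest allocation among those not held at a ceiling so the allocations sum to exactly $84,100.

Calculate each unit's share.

Ownership shares total: 12,659.
Proportional shares (ignoring caps): Unit G2 7,527.08; Unit PH1 19,538.52; Unit 2C 19,359.14; Unit 1B 7,865.90; Unit 4B 29,809.36.
Capped: Unit 4B ($23,500); balance $60,600 reallocated over remaining ownership shares 8,172.
Remaining shares: Unit G2 8,401.84 → $8,400; Unit PH1 21,809.18 → $21,800; Unit 2C 21,608.96 → $21,600; Unit 1B 8,780.03 → $8,775.
Rounding difference +$25 applied to Unit PH1 → $21,825.

Unit G2: $8,400; Unit PH1: $21,825; Unit 2C: $21,600; Unit 1B: $8,775; Unit 4B: $23,500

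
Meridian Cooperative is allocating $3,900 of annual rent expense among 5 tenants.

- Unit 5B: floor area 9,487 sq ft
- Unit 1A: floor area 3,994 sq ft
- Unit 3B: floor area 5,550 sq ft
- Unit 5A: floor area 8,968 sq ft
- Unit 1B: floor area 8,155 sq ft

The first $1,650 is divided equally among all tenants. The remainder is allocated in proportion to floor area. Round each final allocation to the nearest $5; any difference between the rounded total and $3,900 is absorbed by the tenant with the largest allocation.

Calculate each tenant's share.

$1,650 shared equally gives $330 per tenant.
Remainder $2,250 by floor area (total 36,154): Unit 5B 590.41 → $590; Unit 1A 248.56 → $250; Unit 3B 345.40 → $345; Unit 5A 558.11 → $560; Unit 1B 507.52 → $510.
Rounding difference −$5 on remainder applied to Unit 5B.
Totals: Unit 5B $330 + $585 = $915; Unit 1A $330 + $250 = $580; Unit 3B $330 + $345 = $675; Unit 5A $330 + $560 = $890; Unit 1B $330 + $510 = $840.

Unit 5B: $915; Unit 1A: $580; Unit 3B: $675; Unit 5A: $890; Unit 1B: $840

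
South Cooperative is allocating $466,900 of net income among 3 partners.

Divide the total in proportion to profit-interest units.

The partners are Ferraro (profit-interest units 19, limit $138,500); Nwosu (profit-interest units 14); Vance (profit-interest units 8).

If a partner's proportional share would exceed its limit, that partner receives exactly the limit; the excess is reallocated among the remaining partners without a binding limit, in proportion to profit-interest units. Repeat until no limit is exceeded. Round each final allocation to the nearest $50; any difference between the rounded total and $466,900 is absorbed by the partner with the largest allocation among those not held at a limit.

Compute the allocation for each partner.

Ferraro: $138,500; Nwosu: $209,000; Vance: $119,400

Combined profit-interest units = 41.
Proportional shares (ignoring caps): Ferraro 216,368.29; Nwosu 159,429.27; Vance 91,102.44.
Cap binds for Ferraro ($138,500); remaining pool $328,400 reallocated over remaining profit-interest units 22.
Redistributed shares: Nwosu 208,981.82 → $209,000; Vance 119,418.18 → $119,400.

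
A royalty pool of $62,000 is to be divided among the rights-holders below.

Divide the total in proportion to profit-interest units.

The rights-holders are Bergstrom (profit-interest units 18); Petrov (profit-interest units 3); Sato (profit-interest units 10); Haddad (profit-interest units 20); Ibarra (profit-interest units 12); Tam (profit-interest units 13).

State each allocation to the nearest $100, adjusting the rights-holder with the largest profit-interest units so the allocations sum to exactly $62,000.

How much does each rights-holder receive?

Combined profit-interest units = 18 + 3 + 10 + 20 + 12 + 13 = 76.
Proportional shares: Bergstrom 14,684.21; Petrov 2,447.37; Sato 8,157.89; Haddad 16,315.79; Ibarra 9,789.47; Tam 10,605.26.
At nearest $100: Bergstrom $14,700; Petrov $2,400; Sato $8,200; Haddad $16,300; Ibarra $9,800; Tam $10,600. Sum = $62,000.
Sum already equals the total — no adjustment.

Bergstrom: $14,700; Petrov: $2,400; Sato: $8,200; Haddad: $16,300; Ibarra: $9,800; Tam: $10,600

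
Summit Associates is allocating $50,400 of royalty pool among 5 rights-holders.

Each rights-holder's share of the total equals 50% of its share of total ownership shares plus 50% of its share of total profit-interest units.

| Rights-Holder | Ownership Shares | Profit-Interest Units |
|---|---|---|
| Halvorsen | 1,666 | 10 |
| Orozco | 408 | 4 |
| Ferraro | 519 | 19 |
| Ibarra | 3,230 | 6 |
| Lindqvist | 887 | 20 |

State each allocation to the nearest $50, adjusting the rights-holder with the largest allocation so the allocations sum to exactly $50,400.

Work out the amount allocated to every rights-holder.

Totals — ownership shares 6,710, profit-interest units 59.
Combined weights (50% ownership shares + 50% profit-interest units): Halvorsen 0.2089; Orozco 0.0643; Ferraro 0.1997; Ibarra 0.2915; Lindqvist 0.2356.
Pro-rata amounts: Halvorsen 10,528.00; Orozco 3,240.75; Ferraro 10,064.40; Ibarra 14,693.26; Lindqvist 11,873.58.
Rounded to nearest $50: Halvorsen $10,550; Orozco $3,250; Ferraro $10,050; Ibarra $14,700; Lindqvist $11,850. Sum = $50,400.
Rounded total matches; no reconciliation needed.

Halvorsen: $10,550; Orozco: $3,250; Ferraro: $10,050; Ibarra: $14,700; Lindqvist: $11,850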